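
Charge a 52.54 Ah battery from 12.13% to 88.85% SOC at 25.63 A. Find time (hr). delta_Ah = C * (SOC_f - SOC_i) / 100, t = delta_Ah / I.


Step 1: dSOC = 88.85% - 12.13% = 76.72%
Step 2: delta_Ah = 52.54 * 76.72 / 100 = 40.309 Ah
Step 3: t = 40.309 / 25.63 = 1.573 hr

1.573 hr


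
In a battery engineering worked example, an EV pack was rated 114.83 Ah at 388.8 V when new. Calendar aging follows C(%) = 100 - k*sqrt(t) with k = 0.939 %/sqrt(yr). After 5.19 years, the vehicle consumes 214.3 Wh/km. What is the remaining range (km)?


Step 1: capacity retention = 100 - 0.939 * sqrt(5.19) = 100 - 0.939 * 2.2782 = 97.861%
Step 2: C_now = 114.83 * 97.861/100 = 112.37 Ah
Step 3: E_pack = V * C_now = 388.8 * 112.37 = 43689 Wh
Step 4: range = E_pack / consumption = 43689 / 214.3 = 203.9 km

203.9 km


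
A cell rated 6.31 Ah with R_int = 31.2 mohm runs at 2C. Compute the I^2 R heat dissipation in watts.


Convert: R = 31.2 mohm = 0.0312 ohm
Step 1: I = C_rate * capacity = 2 * 6.31 = 12.62 A
Step 2: Q = I^2 * R = 12.62^2 * 0.0312 = 159.26 * 0.0312 = 4.969 W

4.969 W


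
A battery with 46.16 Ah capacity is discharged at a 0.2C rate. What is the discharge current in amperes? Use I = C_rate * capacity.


At 0.2C: I = 0.2 * 46.16 Ah = 9.232 A

9.232 A


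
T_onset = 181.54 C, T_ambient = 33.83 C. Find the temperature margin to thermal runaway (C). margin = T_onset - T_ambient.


margin = T_onset - T_ambient = 181.54 - 33.83 = 147.71 C

147.71 C


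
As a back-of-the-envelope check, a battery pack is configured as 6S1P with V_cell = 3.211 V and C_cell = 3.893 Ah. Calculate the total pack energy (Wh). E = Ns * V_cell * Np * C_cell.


V_pack = 6 * 3.211 = 19.266 V
C_pack = 1 * 3.893 = 3.893 Ah
E = V_pack * C_pack = 19.266 * 3.893 = 75.00 Wh

75.00 Wh


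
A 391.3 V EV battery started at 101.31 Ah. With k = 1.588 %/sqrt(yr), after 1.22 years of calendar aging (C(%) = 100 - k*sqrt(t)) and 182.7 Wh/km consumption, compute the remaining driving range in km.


Step 1: capacity retention = 100 - 1.588 * sqrt(1.22) = 100 - 1.588 * 1.1045 = 98.246%
Step 2: C_now = 101.31 * 98.246/100 = 99.533 Ah
Step 3: E_pack = V * C_now = 391.3 * 99.533 = 38947 Wh
Step 4: range = E_pack / consumption = 38947 / 182.7 = 213.2 km

213.2 km


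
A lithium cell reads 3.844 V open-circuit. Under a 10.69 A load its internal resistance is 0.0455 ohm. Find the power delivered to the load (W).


Step 1: V_terminal = OCV - I*R = 3.844 - 10.69 * 0.0455 = 3.3576 V
Step 2: P_out = V_terminal * I = 3.3576 * 10.69 = 35.89 W

35.89 W


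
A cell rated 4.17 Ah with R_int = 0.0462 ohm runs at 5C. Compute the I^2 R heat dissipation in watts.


Step 1: I = C_rate * capacity = 5 * 4.17 = 20.85 A
Step 2: Q = I^2 * R = 20.85^2 * 0.0462 = 434.72 * 0.0462 = 20.08 W

20.08 W


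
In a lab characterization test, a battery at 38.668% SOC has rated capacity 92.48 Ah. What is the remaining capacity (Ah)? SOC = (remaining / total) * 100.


remaining = SOC / 100 * total = 38.668 / 100 * 92.48 = 35.76 Ah

35.76 Ah


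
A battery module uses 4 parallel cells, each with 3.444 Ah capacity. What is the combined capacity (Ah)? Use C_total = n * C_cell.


Parallel capacities add: 4 * 3.444 Ah = 13.776 Ah

13.776 Ah


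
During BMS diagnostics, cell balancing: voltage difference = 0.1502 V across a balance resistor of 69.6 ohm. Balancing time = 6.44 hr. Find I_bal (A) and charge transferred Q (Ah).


First, Ohm's law: I_bal = 0.1502 V / 69.6 ohm = 0.002158 A
Then Q = I * t = 0.002158 A * 6.44 hr = 0.01390 Ah

I=0.002158 A, Q=0.01390 Ah


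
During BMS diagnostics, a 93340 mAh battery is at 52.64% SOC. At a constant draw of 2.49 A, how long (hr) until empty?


Convert: C_total = 93340 mAh = 93.34 Ah
Step 1: remaining = SOC/100 * C_total = 52.64/100 * 93.34 = 49.134 Ah
Step 2: t = remaining / I = 49.134 / 2.49 = 19.73 hr

19.73 hr


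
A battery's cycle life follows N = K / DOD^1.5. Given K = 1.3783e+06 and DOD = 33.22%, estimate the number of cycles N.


DOD^1.5 = 191.47
N = K / DOD^1.5 = 1.3783e+06 / 191.47 = 7199

7199 cycles


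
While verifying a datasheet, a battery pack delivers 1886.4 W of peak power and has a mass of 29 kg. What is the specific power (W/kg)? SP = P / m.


Specific power = 1886.4 W / 29 kg = 65.05 W/kg

65.05 W/kg


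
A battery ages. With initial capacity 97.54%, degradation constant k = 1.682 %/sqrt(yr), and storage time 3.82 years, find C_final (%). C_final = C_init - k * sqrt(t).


sqrt(t) = sqrt(3.82) = 1.9545
C_final = 97.54 - 1.682 * 1.9545 = 94.25%

94.25%


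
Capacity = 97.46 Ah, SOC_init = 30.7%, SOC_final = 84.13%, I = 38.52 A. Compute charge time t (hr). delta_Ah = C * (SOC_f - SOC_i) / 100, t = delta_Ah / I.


delta_Ah = 97.46 * (84.13 - 30.7) / 100 = 52.073 Ah
t = delta_Ah / I = 52.073 / 38.52 = 1.352 hr

1.352 hr


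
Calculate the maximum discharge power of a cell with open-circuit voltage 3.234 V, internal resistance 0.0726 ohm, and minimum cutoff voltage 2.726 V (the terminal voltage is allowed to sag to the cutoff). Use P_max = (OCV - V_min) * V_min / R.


P_max = (OCV - V_min) * V_min / R = (3.234 - 2.726) * 2.726 / 0.0726 = 0.508 * 2.726 / 0.0726 = 19.07 W

19.07 W


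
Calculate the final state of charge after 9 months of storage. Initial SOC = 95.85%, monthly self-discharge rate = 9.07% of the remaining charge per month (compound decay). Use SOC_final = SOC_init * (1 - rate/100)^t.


Monthly retention factor = 1 - 9.07/100 = 0.9093
Over 9 months: factor^9 = 0.42498
SOC_final = 95.85 * 0.42498 = 40.73%

40.73%


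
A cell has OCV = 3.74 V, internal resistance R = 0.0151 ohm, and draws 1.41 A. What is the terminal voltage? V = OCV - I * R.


V = OCV - I*R = 3.74 - 1.41 * 0.0151 = 3.719 V

3.719 V


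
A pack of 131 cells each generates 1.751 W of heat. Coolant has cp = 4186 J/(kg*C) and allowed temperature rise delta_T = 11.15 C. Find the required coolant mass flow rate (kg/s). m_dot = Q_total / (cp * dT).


Q_total = 131 * 1.751 = 229.38 W
m_dot = Q_total / (cp * dT) = 229.38 / (4186 * 11.15) = 0.004915 kg/s

0.004915 kg/s


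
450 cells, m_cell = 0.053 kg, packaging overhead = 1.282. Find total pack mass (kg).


m_pack = n * m_cell * overhead = 450 * 0.053 * 1.282 = 30.58 kg

30.58 kg


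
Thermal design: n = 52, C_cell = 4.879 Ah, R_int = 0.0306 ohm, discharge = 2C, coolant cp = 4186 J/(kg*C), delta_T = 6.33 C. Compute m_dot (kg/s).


Step 1: I = 2 * 4.879 = 9.758 A
Step 2: Q_cell = I^2 * R = 9.758^2 * 0.0306 = 2.9137 W
Step 3: Q_total = 52 * 2.9137 = 151.51 W
Step 4: m_dot = Q_total / (cp * dT) = 151.51 / (4186 * 6.33) = 0.005718 kg/s

0.005718 kg/s


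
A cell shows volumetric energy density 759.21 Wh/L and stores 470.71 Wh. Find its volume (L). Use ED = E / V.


V = E / ED = 470.71 / 759.21 = 0.6200 L

0.6200 L


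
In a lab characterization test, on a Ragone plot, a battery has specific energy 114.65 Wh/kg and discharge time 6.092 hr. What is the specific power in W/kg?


P_specific = E / t = 114.65 / 6.092 = 18.82 W/kg

18.82 W/kg


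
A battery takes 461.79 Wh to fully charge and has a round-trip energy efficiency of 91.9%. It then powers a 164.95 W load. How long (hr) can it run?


Step 1: E_discharge = eta/100 * E_charge = 91.9/100 * 461.79 = 424.39 Wh
Step 2: t = E_discharge / P = 424.39 / 164.95 = 2.573 hr

2.573 hr


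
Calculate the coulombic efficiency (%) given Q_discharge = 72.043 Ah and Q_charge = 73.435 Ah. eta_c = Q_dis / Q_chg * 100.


Coulombic efficiency = 72.043/73.435 * 100% = 98.10%

98.10%


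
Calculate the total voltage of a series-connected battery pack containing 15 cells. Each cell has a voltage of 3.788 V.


With 15 cells in series at 3.788 V each, V_pack = 56.82 V

56.82 V


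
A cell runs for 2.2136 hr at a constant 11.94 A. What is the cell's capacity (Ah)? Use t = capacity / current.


C = I * t = 11.94 * 2.2136 = 26.43 Ah

26.43 Ah


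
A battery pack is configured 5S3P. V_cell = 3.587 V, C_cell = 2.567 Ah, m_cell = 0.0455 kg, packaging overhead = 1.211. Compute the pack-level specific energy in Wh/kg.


Step 1: V_pack = 5 * 3.587 = 17.935 V
Step 2: C_pack = 3 * 2.567 = 7.701 Ah
Step 3: E_pack = V_pack * C_pack = 17.935 * 7.701 = 138.12 Wh
Step 4: m_pack = 5 * 3 * 0.0455 * 1.211 = 0.82651 kg
Step 5: ED = E_pack / m_pack = 138.12 / 0.82651 = 167.1 Wh/kg

167.1 Wh/kg


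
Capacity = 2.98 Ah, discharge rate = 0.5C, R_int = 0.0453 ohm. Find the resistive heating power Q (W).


Step 1: I = C_rate * capacity = 0.5 * 2.98 = 1.49 A
Step 2: Q = I^2 * R = 1.49^2 * 0.0453 = 2.2201 * 0.0453 = 0.1006 W

0.1006 W


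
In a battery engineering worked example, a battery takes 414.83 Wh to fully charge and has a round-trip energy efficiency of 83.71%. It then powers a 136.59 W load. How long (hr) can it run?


Step 1: E_discharge = eta/100 * E_charge = 83.71/100 * 414.83 = 347.25 Wh
Step 2: t = E_discharge / P = 347.25 / 136.59 = 2.542 hr

2.542 hr


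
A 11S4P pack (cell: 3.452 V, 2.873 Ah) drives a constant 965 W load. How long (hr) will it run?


Step 1: E_pack = Ns * V_cell * Np * C_cell = 11 * 3.452 * 4 * 2.873 = 436.37 Wh
Step 2: t = E_pack / P = 436.37 / 965 = 0.4522 hr

0.4522 hr


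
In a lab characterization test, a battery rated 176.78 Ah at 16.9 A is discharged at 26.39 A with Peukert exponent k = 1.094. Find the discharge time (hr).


t_rated = C / I_rated = 176.78 / 16.9 = 10.46 hr
(I_rated/I)^k = (0.64039)^1.094 = 0.61412
t = t_rated * (I_rated/I)^k = 10.46 * 0.61412 = 6.424 hr

6.424 hr


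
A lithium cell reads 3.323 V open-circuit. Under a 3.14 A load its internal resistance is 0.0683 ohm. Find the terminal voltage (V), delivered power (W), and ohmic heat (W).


Step 1: V_terminal = OCV - I*R = 3.323 - 3.14 * 0.0683 = 3.1085 V
Step 2: P_out = V_terminal * I = 3.1085 * 3.14 = 9.761 W
Step 3: Q = I^2 * R = 3.14^2 * 0.0683 = 0.6734 W

V=3.1085 V, P=9.761 W, Q=0.6734 W


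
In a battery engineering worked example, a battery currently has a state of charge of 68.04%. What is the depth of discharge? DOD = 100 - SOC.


Complement of SOC: DOD = 100% - 68.04% = 31.96%

31.96%


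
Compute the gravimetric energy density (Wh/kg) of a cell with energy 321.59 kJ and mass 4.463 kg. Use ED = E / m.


Convert: E = 321.59 kJ = 89.331 Wh
ED = E / m = 89.331 / 4.463 = 20.02 Wh/kg

20.02 Wh/kg


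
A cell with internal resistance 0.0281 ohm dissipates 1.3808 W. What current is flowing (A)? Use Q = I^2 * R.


I = sqrt(Q / R) = sqrt(1.3808 / 0.0281) = sqrt(49.139) = 7.010 A

7.010 A


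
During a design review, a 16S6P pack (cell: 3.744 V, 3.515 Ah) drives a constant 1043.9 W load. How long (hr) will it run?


Step 1: E_pack = Ns * V_cell * Np * C_cell = 16 * 3.744 * 6 * 3.515 = 1263.4 Wh
Step 2: t = E_pack / P = 1263.4 / 1043.9 = 1.210 hr

1.210 hr


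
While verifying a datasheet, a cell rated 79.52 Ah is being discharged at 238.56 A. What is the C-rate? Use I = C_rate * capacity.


Rearranging: C_rate = 238.56 / 79.52 = 3C

3C


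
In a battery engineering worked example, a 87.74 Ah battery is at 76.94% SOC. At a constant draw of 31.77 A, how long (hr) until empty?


Step 1: remaining = SOC/100 * C_total = 76.94/100 * 87.74 = 67.507 Ah
Step 2: t = remaining / I = 67.507 / 31.77 = 2.125 hr

2.125 hr


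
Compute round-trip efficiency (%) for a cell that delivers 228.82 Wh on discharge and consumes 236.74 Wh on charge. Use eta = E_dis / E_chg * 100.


eta_e = E_dis / E_chg * 100 = 228.82 / 236.74 * 100 = 96.65%

96.65%


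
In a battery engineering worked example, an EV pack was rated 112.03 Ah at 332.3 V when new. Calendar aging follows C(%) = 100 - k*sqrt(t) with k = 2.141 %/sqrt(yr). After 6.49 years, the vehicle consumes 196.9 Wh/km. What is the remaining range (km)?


Step 1: capacity retention = 100 - 2.141 * sqrt(6.49) = 100 - 2.141 * 2.5475 = 94.546%
Step 2: C_now = 112.03 * 94.546/100 = 105.92 Ah
Step 3: E_pack = V * C_now = 332.3 * 105.92 = 35197 Wh
Step 4: range = E_pack / consumption = 35197 / 196.9 = 178.8 km

178.8 km


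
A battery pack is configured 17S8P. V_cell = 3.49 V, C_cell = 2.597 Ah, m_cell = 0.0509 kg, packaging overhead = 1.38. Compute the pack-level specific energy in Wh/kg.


Step 1: V_pack = 17 * 3.49 = 59.33 V
Step 2: C_pack = 8 * 2.597 = 20.776 Ah
Step 3: E_pack = V_pack * C_pack = 59.33 * 20.776 = 1232.6 Wh
Step 4: m_pack = 17 * 8 * 0.0509 * 1.38 = 9.5529 kg
Step 5: ED = E_pack / m_pack = 1232.6 / 9.5529 = 129.0 Wh/kg

129.0 Wh/kg


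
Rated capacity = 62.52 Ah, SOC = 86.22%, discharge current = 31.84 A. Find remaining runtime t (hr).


Step 1: remaining = SOC/100 * C_total = 86.22/100 * 62.52 = 53.905 Ah
Step 2: t = remaining / I = 53.905 / 31.84 = 1.693 hr

1.693 hr


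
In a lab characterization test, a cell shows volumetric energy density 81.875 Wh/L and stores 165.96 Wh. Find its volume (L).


V = E / ED = 165.96 / 81.875 = 2.027 L

2.027 L


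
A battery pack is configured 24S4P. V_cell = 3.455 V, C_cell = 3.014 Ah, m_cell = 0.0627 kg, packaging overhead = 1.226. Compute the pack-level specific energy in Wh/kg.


Step 1: V_pack = 24 * 3.455 = 82.92 V
Step 2: C_pack = 4 * 3.014 = 12.056 Ah
Step 3: E_pack = V_pack * C_pack = 82.92 * 12.056 = 999.68 Wh
Step 4: m_pack = 24 * 4 * 0.0627 * 1.226 = 7.3795 kg
Step 5: ED = E_pack / m_pack = 999.68 / 7.3795 = 135.5 Wh/kg

135.5 Wh/kg


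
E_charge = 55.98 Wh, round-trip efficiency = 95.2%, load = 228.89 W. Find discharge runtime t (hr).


Step 1: E_discharge = eta/100 * E_charge = 95.2/100 * 55.98 = 53.293 Wh
Step 2: t = E_discharge / P = 53.293 / 228.89 = 0.2328 hr

0.2328 hr


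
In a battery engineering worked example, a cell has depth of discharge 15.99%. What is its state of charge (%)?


SOC = 100 - DOD = 100 - 15.99 = 84.01%

84.01%


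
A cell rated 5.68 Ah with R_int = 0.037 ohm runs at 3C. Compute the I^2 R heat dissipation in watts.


Step 1: I = C_rate * capacity = 3 * 5.68 = 17.04 A
Step 2: Q = I^2 * R = 17.04^2 * 0.037 = 290.36 * 0.037 = 10.74 W

10.74 W


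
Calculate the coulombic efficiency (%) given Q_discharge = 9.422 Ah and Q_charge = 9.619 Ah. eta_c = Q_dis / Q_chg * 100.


Coulombic efficiency = 9.422/9.619 * 100% = 97.95%

97.95%


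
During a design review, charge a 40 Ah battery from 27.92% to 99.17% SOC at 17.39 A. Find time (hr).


delta_Ah = 40 * (99.17 - 27.92) / 100 = 28.5 Ah
t = delta_Ah / I = 28.5 / 17.39 = 1.639 hr

1.639 hr


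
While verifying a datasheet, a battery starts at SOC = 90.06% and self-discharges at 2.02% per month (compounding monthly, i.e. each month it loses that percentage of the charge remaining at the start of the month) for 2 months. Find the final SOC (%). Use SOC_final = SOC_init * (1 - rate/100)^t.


decay = (1 - 2.02/100)^2 = 0.96001
SOC_final = 90.06 * 0.96001 = 86.46%

86.46%


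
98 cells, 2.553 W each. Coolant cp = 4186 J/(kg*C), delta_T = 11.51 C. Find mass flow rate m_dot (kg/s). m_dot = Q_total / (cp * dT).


Step 1: Total heat Q = 98 * 2.553 W = 250.19 W
Step 2: denom = cp * dT = 4186 * 11.51 = 48181
Step 3: m_dot = 250.19 / 48181 = 0.005193 kg/s

0.005193 kg/s


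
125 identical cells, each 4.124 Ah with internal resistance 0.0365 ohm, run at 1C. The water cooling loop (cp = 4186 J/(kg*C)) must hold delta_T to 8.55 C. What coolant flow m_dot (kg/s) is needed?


Step 1: I = 1 * 4.124 = 4.124 A
Step 2: Q_cell = I^2 * R = 4.124^2 * 0.0365 = 0.62077 W
Step 3: Q_total = 125 * 0.62077 = 77.596 W
Step 4: m_dot = Q_total / (cp * dT) = 77.596 / (4186 * 8.55) = 0.002168 kg/s

0.002168 kg/s


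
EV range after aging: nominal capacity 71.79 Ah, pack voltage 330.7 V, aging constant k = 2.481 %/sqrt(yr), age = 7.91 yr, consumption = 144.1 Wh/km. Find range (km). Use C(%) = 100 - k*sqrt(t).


Step 1: capacity retention = 100 - 2.481 * sqrt(7.91) = 100 - 2.481 * 2.8125 = 93.022%
Step 2: C_now = 71.79 * 93.022/100 = 66.78 Ah
Step 3: E_pack = V * C_now = 330.7 * 66.78 = 22084 Wh
Step 4: range = E_pack / consumption = 22084 / 144.1 = 153.3 km

153.3 km


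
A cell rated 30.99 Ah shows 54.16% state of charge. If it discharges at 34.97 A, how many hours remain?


Step 1: remaining = SOC/100 * C_total = 54.16/100 * 30.99 = 16.784 Ah
Step 2: t = remaining / I = 16.784 / 34.97 = 0.4800 hr

0.4800 hr


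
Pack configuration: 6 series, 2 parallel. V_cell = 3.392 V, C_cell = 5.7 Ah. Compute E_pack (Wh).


V_pack = 6 * 3.392 = 20.352 V
C_pack = 2 * 5.7 = 11.4 Ah
E = V_pack * C_pack = 20.352 * 11.4 = 232.0 Wh

232.0 Wh


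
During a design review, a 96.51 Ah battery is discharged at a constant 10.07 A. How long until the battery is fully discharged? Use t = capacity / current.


Runtime = 96.51 Ah / 10.07 A = 9.584 hr

9.584 hr


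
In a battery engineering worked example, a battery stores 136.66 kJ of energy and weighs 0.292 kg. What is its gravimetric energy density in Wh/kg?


Convert: E = 136.66 kJ = 37.961 Wh
ED = E / m = 37.961 / 0.292 = 130.0 Wh/kg

130.0 Wh/kg


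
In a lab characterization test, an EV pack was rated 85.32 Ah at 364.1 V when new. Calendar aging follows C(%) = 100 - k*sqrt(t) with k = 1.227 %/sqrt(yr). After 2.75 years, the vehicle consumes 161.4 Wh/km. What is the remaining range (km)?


Step 1: capacity retention = 100 - 1.227 * sqrt(2.75) = 100 - 1.227 * 1.6583 = 97.965%
Step 2: C_now = 85.32 * 97.965/100 = 83.584 Ah
Step 3: E_pack = V * C_now = 364.1 * 83.584 = 30433 Wh
Step 4: range = E_pack / consumption = 30433 / 161.4 = 188.6 km

188.6 km


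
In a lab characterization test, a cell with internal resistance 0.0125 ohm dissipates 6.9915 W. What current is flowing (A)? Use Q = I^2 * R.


I = sqrt(Q / R) = sqrt(6.9915 / 0.0125) = sqrt(559.32) = 23.65 A

23.65 A


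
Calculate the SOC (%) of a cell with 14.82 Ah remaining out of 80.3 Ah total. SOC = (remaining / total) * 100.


SOC% = 14.82 / 80.3 * 100 = 18.46%

18.46%


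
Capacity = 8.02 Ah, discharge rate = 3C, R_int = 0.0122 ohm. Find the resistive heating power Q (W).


Step 1: I = C_rate * capacity = 3 * 8.02 = 24.06 A
Step 2: Q = I^2 * R = 24.06^2 * 0.0122 = 578.88 * 0.0122 = 7.062 W

7.062 W


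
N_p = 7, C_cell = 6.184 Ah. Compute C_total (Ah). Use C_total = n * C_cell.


Parallel capacities add: 7 * 6.184 Ah = 43.288 Ah

43.288 Ah


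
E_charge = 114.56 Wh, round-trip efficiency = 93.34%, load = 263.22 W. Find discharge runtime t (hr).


Step 1: E_discharge = eta/100 * E_charge = 93.34/100 * 114.56 = 106.93 Wh
Step 2: t = E_discharge / P = 106.93 / 263.22 = 0.4062 hr

0.4062 hr


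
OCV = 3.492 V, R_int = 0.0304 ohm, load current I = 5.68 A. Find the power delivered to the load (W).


Step 1: V_terminal = OCV - I*R = 3.492 - 5.68 * 0.0304 = 3.3193 V
Step 2: P_out = V_terminal * I = 3.3193 * 5.68 = 18.85 W

18.85 W


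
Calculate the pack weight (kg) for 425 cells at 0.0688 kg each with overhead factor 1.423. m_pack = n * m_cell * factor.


Cell mass sum = 425 * 0.0688 = 29.24 kg
With overhead 1.423: m_pack = 29.24 * 1.423 = 41.61 kg

41.61 kg


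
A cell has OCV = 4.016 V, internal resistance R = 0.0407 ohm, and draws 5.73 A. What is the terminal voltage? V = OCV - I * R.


V = OCV - I*R = 4.016 - 5.73 * 0.0407 = 3.783 V

3.783 V


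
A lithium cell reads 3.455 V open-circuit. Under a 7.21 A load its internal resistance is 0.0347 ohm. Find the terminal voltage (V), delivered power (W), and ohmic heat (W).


Step 1: V_terminal = OCV - I*R = 3.455 - 7.21 * 0.0347 = 3.2048 V
Step 2: P_out = V_terminal * I = 3.2048 * 7.21 = 23.11 W
Step 3: Q = I^2 * R = 7.21^2 * 0.0347 = 1.804 W

V=3.2048 V, P=23.11 W, Q=1.804 W


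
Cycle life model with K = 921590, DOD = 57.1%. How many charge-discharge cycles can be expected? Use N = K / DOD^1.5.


DOD^1.5 = 431.47
N = K / DOD^1.5 = 921590 / 431.47 = 2136

2136 cycles


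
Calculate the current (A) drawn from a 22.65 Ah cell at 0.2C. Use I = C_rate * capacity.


At 0.2C: I = 0.2 * 22.65 Ah = 4.53 A

4.53 A


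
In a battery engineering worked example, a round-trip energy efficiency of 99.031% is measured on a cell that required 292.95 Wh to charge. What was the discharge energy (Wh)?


E_dis = eta/100 * E_chg = 99.031/100 * 292.95 = 290.1 Wh

290.1 Wh


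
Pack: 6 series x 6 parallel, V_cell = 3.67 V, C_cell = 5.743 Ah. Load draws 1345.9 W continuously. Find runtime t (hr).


Step 1: E_pack = Ns * V_cell * Np * C_cell = 6 * 3.67 * 6 * 5.743 = 758.77 Wh
Step 2: t = E_pack / P = 758.77 / 1345.9 = 0.5638 hr

0.5638 hr


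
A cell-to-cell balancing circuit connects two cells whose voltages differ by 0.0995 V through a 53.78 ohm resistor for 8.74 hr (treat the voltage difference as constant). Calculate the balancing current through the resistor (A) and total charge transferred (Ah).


I_bal = dV / R = 0.0995 / 53.78 = 0.0018501 A
Q = I_bal * t = 0.0018501 * 8.74 = 0.01617 Ah

I=0.0018501 A, Q=0.01617 Ah


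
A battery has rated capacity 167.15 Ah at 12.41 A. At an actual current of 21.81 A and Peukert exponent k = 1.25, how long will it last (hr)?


t_rated = C / I_rated = 167.15 / 12.41 = 13.469 hr
(I_rated/I)^k = (0.56901)^1.25 = 0.4942
t = t_rated * (I_rated/I)^k = 13.469 * 0.4942 = 6.656 hr

6.656 hr


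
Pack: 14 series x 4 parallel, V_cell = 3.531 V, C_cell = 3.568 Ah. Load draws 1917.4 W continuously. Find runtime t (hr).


Step 1: E_pack = Ns * V_cell * Np * C_cell = 14 * 3.531 * 4 * 3.568 = 705.52 Wh
Step 2: t = E_pack / P = 705.52 / 1917.4 = 0.3680 hr

0.3680 hr


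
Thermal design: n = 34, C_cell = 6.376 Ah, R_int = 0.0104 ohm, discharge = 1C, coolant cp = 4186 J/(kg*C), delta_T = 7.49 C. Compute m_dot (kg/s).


Step 1: I = 1 * 6.376 = 6.376 A
Step 2: Q_cell = I^2 * R = 6.376^2 * 0.0104 = 0.4228 W
Step 3: Q_total = 34 * 0.4228 = 14.375 W
Step 4: m_dot = Q_total / (cp * dT) = 14.375 / (4186 * 7.49) = 4.585e-04 kg/s

4.585e-04 kg/s


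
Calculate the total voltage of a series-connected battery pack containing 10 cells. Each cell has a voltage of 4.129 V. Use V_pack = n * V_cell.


Series voltages add: 10 * 4.129 V = 41.29 V

41.29 V


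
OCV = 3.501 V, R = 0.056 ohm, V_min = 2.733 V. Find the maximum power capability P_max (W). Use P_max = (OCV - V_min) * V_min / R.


P_max = (OCV - V_min) * V_min / R = (3.501 - 2.733) * 2.733 / 0.056 = 0.768 * 2.733 / 0.056 = 37.48 W

37.48 W


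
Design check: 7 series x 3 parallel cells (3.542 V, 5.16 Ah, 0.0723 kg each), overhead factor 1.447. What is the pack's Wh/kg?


Step 1: V_pack = 7 * 3.542 = 24.794 V
Step 2: C_pack = 3 * 5.16 = 15.48 Ah
Step 3: E_pack = V_pack * C_pack = 24.794 * 15.48 = 383.81 Wh
Step 4: m_pack = 7 * 3 * 0.0723 * 1.447 = 2.197 kg
Step 5: ED = E_pack / m_pack = 383.81 / 2.197 = 174.7 Wh/kg

174.7 Wh/kg


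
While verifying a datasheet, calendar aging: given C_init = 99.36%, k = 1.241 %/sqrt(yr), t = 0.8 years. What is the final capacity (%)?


sqrt(t) = sqrt(0.8) = 0.89443
C_final = 99.36 - 1.241 * 0.89443 = 98.25%

98.25%


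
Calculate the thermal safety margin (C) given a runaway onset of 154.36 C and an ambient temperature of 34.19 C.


margin = T_onset - T_ambient = 154.36 - 34.19 = 120.17 C

120.17 C


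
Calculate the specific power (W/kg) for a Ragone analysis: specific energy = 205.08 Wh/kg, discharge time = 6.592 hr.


Specific power = 205.08 Wh/kg / 6.592 hr = 31.11 W/kg

31.11 W/kg


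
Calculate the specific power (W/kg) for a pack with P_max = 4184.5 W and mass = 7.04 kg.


Specific power = 4184.5 W / 7.04 kg = 594.4 W/kg

594.4 W/kg


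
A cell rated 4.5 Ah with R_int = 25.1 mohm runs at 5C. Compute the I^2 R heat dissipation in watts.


Convert: R = 25.1 mohm = 0.0251 ohm
Step 1: I = C_rate * capacity = 5 * 4.5 = 22.5 A
Step 2: Q = I^2 * R = 22.5^2 * 0.0251 = 506.25 * 0.0251 = 12.71 W

12.71 W


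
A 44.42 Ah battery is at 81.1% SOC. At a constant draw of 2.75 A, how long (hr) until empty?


Step 1: remaining = SOC/100 * C_total = 81.1/100 * 44.42 = 36.025 Ah
Step 2: t = remaining / I = 36.025 / 2.75 = 13.10 hr

13.10 hr


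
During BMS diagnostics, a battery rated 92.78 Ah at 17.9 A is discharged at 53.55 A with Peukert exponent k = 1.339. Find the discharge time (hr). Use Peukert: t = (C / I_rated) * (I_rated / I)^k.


Step 1: t_rated = C / I_rated = 92.78 / 17.9 = 5.1832 hr
Step 2: ratio = 17.9 / 53.55 = 0.33427
Step 3: ratio^k = 0.33427^1.339 = 0.23055
Step 4: t = t_rated * ratio^k = 5.1832 * 0.23055 = 1.195 hr

1.195 hr


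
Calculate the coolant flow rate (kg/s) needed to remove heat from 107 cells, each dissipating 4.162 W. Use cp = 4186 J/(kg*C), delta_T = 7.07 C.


Q_total = 107 * 4.162 = 445.33 W
m_dot = Q_total / (cp * dT) = 445.33 / (4186 * 7.07) = 0.01505 kg/s

0.01505 kg/s


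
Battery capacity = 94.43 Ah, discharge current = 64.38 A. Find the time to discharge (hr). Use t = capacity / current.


t = capacity / current = 94.43 / 64.38 = 1.467 hr

1.467 hr


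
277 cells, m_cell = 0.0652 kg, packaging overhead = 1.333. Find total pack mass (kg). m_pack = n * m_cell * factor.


m_pack = n * m_cell * overhead = 277 * 0.0652 * 1.333 = 24.07 kg

24.07 kg


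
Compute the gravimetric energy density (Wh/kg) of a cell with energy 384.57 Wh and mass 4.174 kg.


ED = E / m = 384.57 / 4.174 = 92.13 Wh/kg

92.13 Wh/kg


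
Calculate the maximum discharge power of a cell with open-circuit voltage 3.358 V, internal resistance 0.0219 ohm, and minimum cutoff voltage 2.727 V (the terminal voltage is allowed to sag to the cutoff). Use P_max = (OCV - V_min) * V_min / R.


P_max = (OCV - V_min) * V_min / R = (3.358 - 2.727) * 2.727 / 0.0219 = 0.631 * 2.727 / 0.0219 = 78.57 W

78.57 W


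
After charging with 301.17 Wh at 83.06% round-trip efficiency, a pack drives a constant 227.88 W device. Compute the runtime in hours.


Step 1: E_discharge = eta/100 * E_charge = 83.06/100 * 301.17 = 250.15 Wh
Step 2: t = E_discharge / P = 250.15 / 227.88 = 1.098 hr

1.098 hr


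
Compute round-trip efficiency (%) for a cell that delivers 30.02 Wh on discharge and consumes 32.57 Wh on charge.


eta_e = E_dis / E_chg * 100 = 30.02 / 32.57 * 100 = 92.17%

92.17%


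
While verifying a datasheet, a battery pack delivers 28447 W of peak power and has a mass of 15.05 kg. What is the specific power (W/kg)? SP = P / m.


Specific power = 28447 W / 15.05 kg = 1890 W/kg

1890 W/kg


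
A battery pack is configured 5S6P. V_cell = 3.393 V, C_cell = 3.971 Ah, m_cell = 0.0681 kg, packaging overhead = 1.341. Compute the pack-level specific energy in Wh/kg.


Step 1: V_pack = 5 * 3.393 = 16.965 V
Step 2: C_pack = 6 * 3.971 = 23.826 Ah
Step 3: E_pack = V_pack * C_pack = 16.965 * 23.826 = 404.21 Wh
Step 4: m_pack = 5 * 6 * 0.0681 * 1.341 = 2.7397 kg
Step 5: ED = E_pack / m_pack = 404.21 / 2.7397 = 147.5 Wh/kg

147.5 Wh/kg


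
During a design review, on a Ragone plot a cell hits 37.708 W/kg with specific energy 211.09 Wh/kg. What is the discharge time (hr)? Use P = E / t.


t = E / P = 211.09 / 37.708 = 5.598 hr

5.598 hr


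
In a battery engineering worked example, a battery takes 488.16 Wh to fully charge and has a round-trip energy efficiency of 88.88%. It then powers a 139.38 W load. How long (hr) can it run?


Step 1: E_discharge = eta/100 * E_charge = 88.88/100 * 488.16 = 433.88 Wh
Step 2: t = E_discharge / P = 433.88 / 139.38 = 3.113 hr

3.113 hr


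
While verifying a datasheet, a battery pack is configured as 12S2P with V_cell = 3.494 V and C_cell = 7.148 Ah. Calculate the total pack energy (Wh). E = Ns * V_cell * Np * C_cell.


E = Ns * Vcell * Np * Ccell = 12 * 3.494 * 2 * 7.148 = 599.4 Wh

599.4 Wh


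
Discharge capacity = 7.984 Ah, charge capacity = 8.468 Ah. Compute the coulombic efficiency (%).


Coulombic efficiency = 7.984/8.468 * 100% = 94.28%

94.28%


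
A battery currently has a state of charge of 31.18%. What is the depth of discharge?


DOD = 100 - SOC = 100 - 31.18 = 68.82%

68.82%


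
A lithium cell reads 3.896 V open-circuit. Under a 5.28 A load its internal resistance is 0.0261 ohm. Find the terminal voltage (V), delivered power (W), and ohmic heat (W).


Step 1: V_terminal = OCV - I*R = 3.896 - 5.28 * 0.0261 = 3.7582 V
Step 2: P_out = V_terminal * I = 3.7582 * 5.28 = 19.84 W
Step 3: Q = I^2 * R = 5.28^2 * 0.0261 = 0.7276 W

V=3.7582 V, P=19.84 W, Q=0.7276 W


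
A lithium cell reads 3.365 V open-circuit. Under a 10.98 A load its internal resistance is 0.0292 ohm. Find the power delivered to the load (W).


Step 1: V_terminal = OCV - I*R = 3.365 - 10.98 * 0.0292 = 3.0444 V
Step 2: P_out = V_terminal * I = 3.0444 * 10.98 = 33.43 W

33.43 W


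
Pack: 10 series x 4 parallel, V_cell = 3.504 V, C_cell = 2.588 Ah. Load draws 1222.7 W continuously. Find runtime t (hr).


Step 1: E_pack = Ns * V_cell * Np * C_cell = 10 * 3.504 * 4 * 2.588 = 362.73 Wh
Step 2: t = E_pack / P = 362.73 / 1222.7 = 0.2967 hr

0.2967 hr


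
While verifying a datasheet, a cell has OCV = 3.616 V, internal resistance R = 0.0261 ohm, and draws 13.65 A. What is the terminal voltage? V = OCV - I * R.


IR drop = 13.65 * 0.0261 = 0.35627 V
V = 3.616 - 0.35627 = 3.260 V

3.260 V


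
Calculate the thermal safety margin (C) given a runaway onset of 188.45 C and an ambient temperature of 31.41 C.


margin = T_onset - T_ambient = 188.45 - 31.41 = 157.04 C

157.04 C


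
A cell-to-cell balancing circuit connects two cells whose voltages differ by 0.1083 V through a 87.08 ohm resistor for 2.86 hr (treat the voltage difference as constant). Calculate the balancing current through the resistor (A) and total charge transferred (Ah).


First, Ohm's law: I_bal = 0.1083 V / 87.08 ohm = 0.0012437 A
Then Q = I * t = 0.0012437 A * 2.86 hr = 0.003557 Ah

I=0.0012437 A, Q=0.003557 Ah


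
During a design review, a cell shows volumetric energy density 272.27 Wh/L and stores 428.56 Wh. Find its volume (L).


V = E / ED = 428.56 / 272.27 = 1.574 L

1.574 L


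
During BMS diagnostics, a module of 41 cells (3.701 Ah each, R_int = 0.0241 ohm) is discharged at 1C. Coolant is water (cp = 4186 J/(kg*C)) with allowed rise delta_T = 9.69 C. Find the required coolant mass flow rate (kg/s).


Step 1: I = 1 * 3.701 = 3.701 A
Step 2: Q_cell = I^2 * R = 3.701^2 * 0.0241 = 0.33011 W
Step 3: Q_total = 41 * 0.33011 = 13.535 W
Step 4: m_dot = Q_total / (cp * dT) = 13.535 / (4186 * 9.69) = 3.337e-04 kg/s

3.337e-04 kg/s


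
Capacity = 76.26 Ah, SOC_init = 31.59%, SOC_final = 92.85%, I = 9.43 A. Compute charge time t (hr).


delta_Ah = 76.26 * (92.85 - 31.59) / 100 = 46.717 Ah
t = delta_Ah / I = 46.717 / 9.43 = 4.954 hr

4.954 hr


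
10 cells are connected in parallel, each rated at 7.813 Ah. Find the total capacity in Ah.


Parallel capacities add: 10 * 7.813 Ah = 78.13 Ah

78.13 Ah


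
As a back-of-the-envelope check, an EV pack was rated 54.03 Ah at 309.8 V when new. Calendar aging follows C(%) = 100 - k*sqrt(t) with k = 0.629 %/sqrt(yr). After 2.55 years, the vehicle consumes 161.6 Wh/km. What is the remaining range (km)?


Step 1: capacity retention = 100 - 0.629 * sqrt(2.55) = 100 - 0.629 * 1.5969 = 98.996%
Step 2: C_now = 54.03 * 98.996/100 = 53.488 Ah
Step 3: E_pack = V * C_now = 309.8 * 53.488 = 16571 Wh
Step 4: range = E_pack / consumption = 16571 / 161.6 = 102.5 km

102.5 km


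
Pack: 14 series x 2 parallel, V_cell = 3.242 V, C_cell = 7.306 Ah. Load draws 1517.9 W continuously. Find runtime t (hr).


Step 1: E_pack = Ns * V_cell * Np * C_cell = 14 * 3.242 * 2 * 7.306 = 663.21 Wh
Step 2: t = E_pack / P = 663.21 / 1517.9 = 0.4369 hr

0.4369 hr


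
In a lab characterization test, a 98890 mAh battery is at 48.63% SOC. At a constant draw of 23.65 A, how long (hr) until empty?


Convert: C_total = 98890 mAh = 98.89 Ah
Step 1: remaining = SOC/100 * C_total = 48.63/100 * 98.89 = 48.09 Ah
Step 2: t = remaining / I = 48.09 / 23.65 = 2.033 hr

2.033 hr


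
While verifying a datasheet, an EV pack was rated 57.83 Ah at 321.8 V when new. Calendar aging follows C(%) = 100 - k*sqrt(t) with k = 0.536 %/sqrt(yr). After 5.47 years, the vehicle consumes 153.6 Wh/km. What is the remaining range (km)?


Step 1: capacity retention = 100 - 0.536 * sqrt(5.47) = 100 - 0.536 * 2.3388 = 98.746%
Step 2: C_now = 57.83 * 98.746/100 = 57.105 Ah
Step 3: E_pack = V * C_now = 321.8 * 57.105 = 18376 Wh
Step 4: range = E_pack / consumption = 18376 / 153.6 = 119.6 km

119.6 km


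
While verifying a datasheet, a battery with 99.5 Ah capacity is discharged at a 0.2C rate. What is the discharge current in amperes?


At 0.2C: I = 0.2 * 99.5 Ah = 19.9 A

19.9 A


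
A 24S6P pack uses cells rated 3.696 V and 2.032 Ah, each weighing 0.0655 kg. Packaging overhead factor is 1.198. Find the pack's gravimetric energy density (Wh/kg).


Step 1: V_pack = 24 * 3.696 = 88.704 V
Step 2: C_pack = 6 * 2.032 = 12.192 Ah
Step 3: E_pack = V_pack * C_pack = 88.704 * 12.192 = 1081.5 Wh
Step 4: m_pack = 24 * 6 * 0.0655 * 1.198 = 11.3 kg
Step 5: ED = E_pack / m_pack = 1081.5 / 11.3 = 95.71 Wh/kg

95.71 Wh/kg


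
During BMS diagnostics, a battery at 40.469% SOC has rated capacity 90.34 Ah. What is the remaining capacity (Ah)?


remaining = SOC / 100 * total = 40.469 / 100 * 90.34 = 36.56 Ah

36.56 Ah


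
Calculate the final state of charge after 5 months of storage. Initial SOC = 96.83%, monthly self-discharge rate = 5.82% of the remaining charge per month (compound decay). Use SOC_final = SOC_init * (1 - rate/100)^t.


decay = (1 - 5.82/100)^5 = 0.74096
SOC_final = 96.83 * 0.74096 = 71.75%

71.75%


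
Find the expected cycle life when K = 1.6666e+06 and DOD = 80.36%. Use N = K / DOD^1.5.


DOD^1.5 = 720.38
N = K / DOD^1.5 = 1.6666e+06 / 720.38 = 2314

2314 cycles


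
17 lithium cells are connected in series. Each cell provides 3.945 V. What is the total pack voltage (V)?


V_pack = n * V_cell = 17 * 3.945 = 67.065 V

67.065 V


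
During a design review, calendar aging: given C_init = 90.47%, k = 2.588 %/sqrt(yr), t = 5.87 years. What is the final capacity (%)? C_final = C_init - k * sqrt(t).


sqrt(t) = sqrt(5.87) = 2.4228
C_final = 90.47 - 2.588 * 2.4228 = 84.20%

84.20%


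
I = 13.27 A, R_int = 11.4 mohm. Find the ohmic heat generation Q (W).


Convert: R = 11.4 mohm = 0.0114 ohm
Q = I^2 * R = 13.27^2 * 0.0114 = 2.007 W

2.007 W


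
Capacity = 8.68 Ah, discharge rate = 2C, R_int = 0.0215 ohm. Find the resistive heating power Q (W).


Step 1: I = C_rate * capacity = 2 * 8.68 = 17.36 A
Step 2: Q = I^2 * R = 17.36^2 * 0.0215 = 301.37 * 0.0215 = 6.479 W

6.479 W


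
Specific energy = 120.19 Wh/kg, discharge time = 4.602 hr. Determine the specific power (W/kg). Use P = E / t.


P_specific = E / t = 120.19 / 4.602 = 26.12 W/kg

26.12 W/kg


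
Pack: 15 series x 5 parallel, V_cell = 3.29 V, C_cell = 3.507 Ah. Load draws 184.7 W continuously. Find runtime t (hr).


Step 1: E_pack = Ns * V_cell * Np * C_cell = 15 * 3.29 * 5 * 3.507 = 865.35 Wh
Step 2: t = E_pack / P = 865.35 / 184.7 = 4.685 hr

4.685 hr


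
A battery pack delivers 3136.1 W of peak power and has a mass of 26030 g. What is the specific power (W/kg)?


Convert: m = 26030 g = 26.03 kg
Specific power = 3136.1 W / 26.03 kg = 120.5 W/kg

120.5 W/kg


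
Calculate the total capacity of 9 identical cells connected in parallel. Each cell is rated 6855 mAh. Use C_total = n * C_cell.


Convert: C_cell = 6855 mAh = 6.855 Ah
C_total = 9 * 6.855 = 61.695 Ah

61.695 Ah


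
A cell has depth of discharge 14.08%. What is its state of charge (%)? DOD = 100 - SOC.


SOC = 100 - DOD = 100 - 14.08 = 85.92%

85.92%


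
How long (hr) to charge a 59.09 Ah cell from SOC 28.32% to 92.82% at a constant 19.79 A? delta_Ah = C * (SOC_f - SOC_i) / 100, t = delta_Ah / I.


Step 1: dSOC = 92.82% - 28.32% = 64.5%
Step 2: delta_Ah = 59.09 * 64.5 / 100 = 38.113 Ah
Step 3: t = 38.113 / 19.79 = 1.926 hr

1.926 hr


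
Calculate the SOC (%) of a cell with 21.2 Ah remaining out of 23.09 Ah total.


SOC% = 21.2 / 23.09 * 100 = 91.81%

91.81%


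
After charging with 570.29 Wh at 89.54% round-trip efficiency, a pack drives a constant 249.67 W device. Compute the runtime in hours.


Step 1: E_discharge = eta/100 * E_charge = 89.54/100 * 570.29 = 510.64 Wh
Step 2: t = E_discharge / P = 510.64 / 249.67 = 2.045 hr

2.045 hr


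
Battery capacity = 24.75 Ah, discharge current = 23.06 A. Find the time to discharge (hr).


t = capacity / current = 24.75 / 23.06 = 1.073 hr

1.073 hr


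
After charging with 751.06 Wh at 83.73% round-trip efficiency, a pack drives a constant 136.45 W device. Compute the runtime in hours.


Step 1: E_discharge = eta/100 * E_charge = 83.73/100 * 751.06 = 628.86 Wh
Step 2: t = E_discharge / P = 628.86 / 136.45 = 4.609 hr

4.609 hr


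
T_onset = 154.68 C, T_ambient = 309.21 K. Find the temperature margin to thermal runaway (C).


Convert: T_ambient = 309.21 K = 36.06 C
margin = 154.68 - 36.06 = 118.62 C

118.62 C


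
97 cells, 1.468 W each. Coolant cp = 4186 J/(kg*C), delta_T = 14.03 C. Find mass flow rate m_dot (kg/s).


Q_total = 97 * 1.468 = 142.4 W
m_dot = Q_total / (cp * dT) = 142.4 / (4186 * 14.03) = 0.002425 kg/s

0.002425 kg/s


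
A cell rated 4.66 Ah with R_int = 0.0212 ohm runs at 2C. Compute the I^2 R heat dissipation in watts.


Step 1: I = C_rate * capacity = 2 * 4.66 = 9.32 A
Step 2: Q = I^2 * R = 9.32^2 * 0.0212 = 86.862 * 0.0212 = 1.841 W

1.841 W


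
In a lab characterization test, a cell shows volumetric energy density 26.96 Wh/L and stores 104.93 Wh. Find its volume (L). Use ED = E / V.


V = E / ED = 104.93 / 26.96 = 3.892 L

3.892 L


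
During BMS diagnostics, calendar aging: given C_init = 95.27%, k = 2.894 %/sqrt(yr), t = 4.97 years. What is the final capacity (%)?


sqrt(t) = sqrt(4.97) = 2.2293
C_final = 95.27 - 2.894 * 2.2293 = 88.82%

88.82%


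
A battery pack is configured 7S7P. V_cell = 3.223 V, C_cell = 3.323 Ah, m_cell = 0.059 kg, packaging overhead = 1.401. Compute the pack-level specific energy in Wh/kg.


Step 1: V_pack = 7 * 3.223 = 22.561 V
Step 2: C_pack = 7 * 3.323 = 23.261 Ah
Step 3: E_pack = V_pack * C_pack = 22.561 * 23.261 = 524.79 Wh
Step 4: m_pack = 7 * 7 * 0.059 * 1.401 = 4.0503 kg
Step 5: ED = E_pack / m_pack = 524.79 / 4.0503 = 129.6 Wh/kg

129.6 Wh/kg


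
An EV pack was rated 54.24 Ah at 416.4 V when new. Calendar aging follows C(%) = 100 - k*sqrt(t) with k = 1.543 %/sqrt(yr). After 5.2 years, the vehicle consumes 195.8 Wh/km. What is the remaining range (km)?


Step 1: capacity retention = 100 - 1.543 * sqrt(5.2) = 100 - 1.543 * 2.2804 = 96.481%
Step 2: C_now = 54.24 * 96.481/100 = 52.331 Ah
Step 3: E_pack = V * C_now = 416.4 * 52.331 = 21791 Wh
Step 4: range = E_pack / consumption = 21791 / 195.8 = 111.3 km

111.3 km


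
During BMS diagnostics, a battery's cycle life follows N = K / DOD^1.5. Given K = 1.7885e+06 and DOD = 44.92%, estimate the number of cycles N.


DOD^1.5 = 301.06
N = K / DOD^1.5 = 1.7885e+06 / 301.06 = 5941

5941 cycles


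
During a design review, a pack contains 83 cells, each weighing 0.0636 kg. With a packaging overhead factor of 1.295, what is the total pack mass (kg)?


m_pack = n * m_cell * overhead = 83 * 0.0636 * 1.295 = 6.836 kg

6.836 kg


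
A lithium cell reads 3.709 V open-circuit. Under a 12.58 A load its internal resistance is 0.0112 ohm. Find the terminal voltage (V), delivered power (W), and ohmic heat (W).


Step 1: V_terminal = OCV - I*R = 3.709 - 12.58 * 0.0112 = 3.5681 V
Step 2: P_out = V_terminal * I = 3.5681 * 12.58 = 44.89 W
Step 3: Q = I^2 * R = 12.58^2 * 0.0112 = 1.772 W

V=3.5681 V, P=44.89 W, Q=1.772 W


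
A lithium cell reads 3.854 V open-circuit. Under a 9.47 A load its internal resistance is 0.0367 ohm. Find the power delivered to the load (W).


Step 1: V_terminal = OCV - I*R = 3.854 - 9.47 * 0.0367 = 3.5065 V
Step 2: P_out = V_terminal * I = 3.5065 * 9.47 = 33.21 W

33.21 W
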